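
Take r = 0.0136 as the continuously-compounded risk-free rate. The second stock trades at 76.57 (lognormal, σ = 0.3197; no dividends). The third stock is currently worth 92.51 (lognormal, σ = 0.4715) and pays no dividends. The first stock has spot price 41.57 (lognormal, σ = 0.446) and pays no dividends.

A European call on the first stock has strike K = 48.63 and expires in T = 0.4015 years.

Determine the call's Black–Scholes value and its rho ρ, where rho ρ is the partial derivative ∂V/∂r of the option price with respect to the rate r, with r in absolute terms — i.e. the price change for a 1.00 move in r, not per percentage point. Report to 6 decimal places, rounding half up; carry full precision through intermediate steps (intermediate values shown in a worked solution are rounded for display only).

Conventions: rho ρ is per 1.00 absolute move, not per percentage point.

σ√T = 0.446·√0.4015 = 0.282604
d₁ = (ln(S/K) + (r+σ²/2)T) / (σ√T) = (ln(41.57/48.63) + (0.0136+0.446²/2)·0.4015) / 0.282604 = (-0.156862 + 0.045393) / 0.282604 = -0.394436
d₂ = d₁ − σ√T = -0.394436 − 0.282604 = -0.677040
e^{−rT} = 0.994554
N(d₁) = 0.346629,  N(d₂) = 0.249190
Call price V = S·N(d₁) − K·e^{−rT}·N(d₂) = 14.409388 − 12.052137 = 2.357251
ρ = K·T·e^{−rT}·N(d₂) = 4.838933

price = 2.357251
ρ = 4.838933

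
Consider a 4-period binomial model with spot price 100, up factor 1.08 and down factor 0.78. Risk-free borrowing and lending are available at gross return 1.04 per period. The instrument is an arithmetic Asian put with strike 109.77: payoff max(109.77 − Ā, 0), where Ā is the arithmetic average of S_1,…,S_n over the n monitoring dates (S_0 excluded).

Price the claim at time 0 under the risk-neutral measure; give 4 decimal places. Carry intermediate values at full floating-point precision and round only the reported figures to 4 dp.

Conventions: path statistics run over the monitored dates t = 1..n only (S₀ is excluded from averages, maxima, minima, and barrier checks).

Under the martingale measure an up-move has probability p* = 0.8667; value the claim as the probability-weighted average of per-path payoffs, discounted 4 periods at R = 1.04.
Enumerate all 2^4 = 16 price paths (U = up ×1.08, D = down ×0.78); each path with k up-moves has probability p*^k·(1−p*)^(4−k).
DDDD: Ā=55.8276, payoff=53.9424, prob=0.000316
UDDD: Ā=77.2997, payoff=32.4703, prob=0.002054
DUDD: Ā=69.7997, payoff=39.9703, prob=0.002054
UUDD: Ā=96.6457, payoff=13.1243, prob=0.013353
DDUD: Ā=63.9497, payoff=45.8203, prob=0.002054
UDUD: Ā=88.5457, payoff=21.2243, prob=0.013353
DUUD: Ā=81.0457, payoff=28.7243, prob=0.013353
UUUD: Ā=112.2172, payoff=0.0000, prob=0.086795
DDDU: Ā=59.3867, payoff=50.3833, prob=0.002054
UDDU: Ā=82.2277, payoff=27.5423, prob=0.013353
DUDU: Ā=74.7277, payoff=35.0423, prob=0.013353
UUDU: Ā=103.4692, payoff=6.3008, prob=0.086795
DDUU: Ā=68.8777, payoff=40.8923, prob=0.013353
UDUU: Ā=95.3692, payoff=14.4008, prob=0.086795
DUUU: Ā=87.8692, payoff=21.9008, prob=0.086795
UUUU: Ā=121.6650, payoff=0.0000, prob=0.564168
Price = Σ prob·payoff / R^4 = 6.285130 / 1.169859 = 5.3726

price = 5.3726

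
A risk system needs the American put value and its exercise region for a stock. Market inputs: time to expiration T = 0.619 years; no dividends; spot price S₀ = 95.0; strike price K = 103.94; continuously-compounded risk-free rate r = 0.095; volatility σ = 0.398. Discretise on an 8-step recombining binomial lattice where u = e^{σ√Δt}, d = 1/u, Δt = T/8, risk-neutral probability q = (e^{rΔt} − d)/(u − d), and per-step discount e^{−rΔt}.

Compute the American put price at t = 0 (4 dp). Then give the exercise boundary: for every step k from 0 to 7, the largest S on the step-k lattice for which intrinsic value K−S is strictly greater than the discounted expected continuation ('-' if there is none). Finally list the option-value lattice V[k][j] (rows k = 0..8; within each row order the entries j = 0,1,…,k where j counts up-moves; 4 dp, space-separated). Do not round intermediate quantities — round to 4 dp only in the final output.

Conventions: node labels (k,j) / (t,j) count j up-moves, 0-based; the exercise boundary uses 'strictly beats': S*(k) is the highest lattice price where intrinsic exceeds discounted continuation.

Δt=0.07737  u=1.11707  d=0.89520  q=0.50560  discount=0.99268
step 8 (expiry): payoffs max(K−S,0) = 64.7585 55.0476 42.9298 27.8088 8.9400 0.0000 0.0000 0.0000 0.0000
step 7: (k=7,j=0): S=43.7684, K−S=60.1716, hold=59.4103 ⇒ V=60.1716 exercise | (k=7,j=1): S=54.6162, K−S=49.3238, hold=48.5625 ⇒ V=49.3238 exercise | (k=7,j=2): S=68.1526, K−S=35.7874, hold=35.0262 ⇒ V=35.7874 exercise | (k=7,j=3): S=85.0439, K−S=18.8961, hold=18.1349 ⇒ V=18.8961 exercise | (k=7,j=4): S=106.1216, K−S=0.0000, hold=4.3875 ⇒ V=4.3875 continue | (k=7,j=5): S=132.4234, K−S=0.0000, hold=0.0000 ⇒ V=0.0000 continue | (k=7,j=6): S=165.2439, K−S=0.0000, hold=0.0000 ⇒ V=0.0000 continue | (k=7,j=7): S=206.1988, K−S=0.0000, hold=0.0000 ⇒ V=0.0000 continue  boundary S*=85.0439
step 6: (k=6,j=0): S=48.8924, K−S=55.0476, hold=54.2864 ⇒ V=55.0476 exercise | (k=6,j=1): S=61.0102, K−S=42.9298, hold=42.1686 ⇒ V=42.9298 exercise | (k=6,j=2): S=76.1312, K−S=27.8088, hold=27.0475 ⇒ V=27.8088 exercise | (k=6,j=3): S=95.0000, K−S=8.9400, hold=11.4759 ⇒ V=11.4759 continue | (k=6,j=4): S=118.5453, K−S=0.0000, hold=2.1533 ⇒ V=2.1533 continue | (k=6,j=5): S=147.9262, K−S=0.0000, hold=0.0000 ⇒ V=0.0000 continue | (k=6,j=6): S=184.5890, K−S=0.0000, hold=0.0000 ⇒ V=0.0000 continue  boundary S*=76.1312
step 5: (k=5,j=0): S=54.6162, K−S=49.3238, hold=48.5625 ⇒ V=49.3238 exercise | (k=5,j=1): S=68.1526, K−S=35.7874, hold=35.0262 ⇒ V=35.7874 exercise | (k=5,j=2): S=85.0439, K−S=18.8961, hold=19.4076 ⇒ V=19.4076 continue | (k=5,j=3): S=106.1216, K−S=0.0000, hold=6.7128 ⇒ V=6.7128 continue | (k=5,j=4): S=132.4234, K−S=0.0000, hold=1.0568 ⇒ V=1.0568 continue | (k=5,j=5): S=165.2439, K−S=0.0000, hold=0.0000 ⇒ V=0.0000 continue  boundary S*=68.1526
step 4: (k=4,j=0): S=61.0102, K−S=42.9298, hold=42.1686 ⇒ V=42.9298 exercise | (k=4,j=1): S=76.1312, K−S=27.8088, hold=27.3043 ⇒ V=27.8088 exercise | (k=4,j=2): S=95.0000, K−S=8.9400, hold=12.8940 ⇒ V=12.8940 continue | (k=4,j=3): S=118.5453, K−S=0.0000, hold=3.8249 ⇒ V=3.8249 continue | (k=4,j=4): S=147.9262, K−S=0.0000, hold=0.5186 ⇒ V=0.5186 continue  boundary S*=76.1312
step 3: (k=3,j=0): S=68.1526, K−S=35.7874, hold=35.0262 ⇒ V=35.7874 exercise | (k=3,j=1): S=85.0439, K−S=18.8961, hold=20.1194 ⇒ V=20.1194 continue | (k=3,j=2): S=106.1216, K−S=0.0000, hold=8.2478 ⇒ V=8.2478 continue | (k=3,j=3): S=132.4234, K−S=0.0000, hold=2.1375 ⇒ V=2.1375 continue  boundary S*=68.1526
step 2: (k=2,j=0): S=76.1312, K−S=27.8088, hold=27.6615 ⇒ V=27.8088 exercise | (k=2,j=1): S=95.0000, K−S=8.9400, hold=14.0136 ⇒ V=14.0136 continue | (k=2,j=2): S=118.5453, K−S=0.0000, hold=5.1206 ⇒ V=5.1206 continue  boundary S*=76.1312
step 1: (k=1,j=0): S=85.0439, K−S=18.8961, hold=20.6813 ⇒ V=20.6813 continue | (k=1,j=1): S=106.1216, K−S=0.0000, hold=9.4476 ⇒ V=9.4476 continue  boundary S*=-
step 0: (k=0,j=0): S=95.0000, K−S=8.9400, hold=14.8916 ⇒ V=14.8916 continue  boundary S*=-

price = 14.8916
boundary = - - 76.1312 68.1526 76.1312 68.1526 76.1312 85.0439
tree:
14.8916
20.6813 9.4476
27.8088 14.0136 5.1206
35.7874 20.1194 8.2478 2.1375
42.9298 27.8088 12.8940 3.8249 0.5186
49.3238 35.7874 19.4076 6.7128 1.0568 0.0000
55.0476 42.9298 27.8088 11.4759 2.1533 0.0000 0.0000
60.1716 49.3238 35.7874 18.8961 4.3875 0.0000 0.0000 0.0000
64.7585 55.0476 42.9298 27.8088 8.9400 0.0000 0.0000 0.0000 0.0000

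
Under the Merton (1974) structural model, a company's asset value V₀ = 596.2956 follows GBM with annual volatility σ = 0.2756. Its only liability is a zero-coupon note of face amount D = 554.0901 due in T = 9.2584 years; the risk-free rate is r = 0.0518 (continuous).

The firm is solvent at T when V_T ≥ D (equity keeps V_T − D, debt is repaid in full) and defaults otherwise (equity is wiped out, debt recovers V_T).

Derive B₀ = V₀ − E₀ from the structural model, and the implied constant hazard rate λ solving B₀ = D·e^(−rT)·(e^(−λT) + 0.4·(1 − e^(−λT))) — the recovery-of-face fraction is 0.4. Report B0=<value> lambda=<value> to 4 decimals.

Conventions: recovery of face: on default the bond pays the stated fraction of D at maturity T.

B0=287.7425 lambda=0.0338

Work the structural quantities from V₀ = 596.2956 against face 554.0901:
d₁ = [ln(V₀/D) + (r + σ²/2)T] / (σ√T)
   = [ln(596.2956/554.0901) + (0.0518 + 0.5·0.2756²)·9.2584] / (0.2756·√9.2584)
   = [0.073409 + 0.831198] / 0.838585 = 1.078730
d₂ = d₁ − σ√T = 1.078730 − 0.838585 = 0.240145
N(d₁) = 0.859646,  N(d₂) = 0.594891,  e^(−rT) = 0.619040
E₀ = V₀·N(d₁) − D·e^(−rT)·N(d₂)
   = 596.2956·0.859646 − 554.0901·0.619040·0.594891 = 308.553085
B₀ = V₀ − E₀ = 596.2956 − 308.553085 = 287.742515
e^(−λT) = (B₀·e^(rT)/D − 0.4)/(1 − 0.4) = (287.7425·1.615404/554.0901 − 0.4)/0.6 = 0.73148261
λ = −ln(0.73148261)/9.2584 = 0.033773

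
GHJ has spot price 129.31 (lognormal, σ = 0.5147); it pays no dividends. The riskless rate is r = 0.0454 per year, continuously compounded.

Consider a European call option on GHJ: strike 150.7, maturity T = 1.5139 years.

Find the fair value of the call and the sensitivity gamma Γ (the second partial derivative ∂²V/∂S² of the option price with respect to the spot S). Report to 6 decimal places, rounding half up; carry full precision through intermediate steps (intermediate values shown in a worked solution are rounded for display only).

price = 28.142787
Γ = 0.004790

σ√T = 0.5147·√1.5139 = 0.633290
d₁ = (ln(S/K) + (r+σ²/2)T) / (σ√T) = (ln(129.31/150.7) + (0.0454+0.5147²/2)·1.5139) / 0.633290 = (-0.153078 + 0.269259) / 0.633290 = 0.183456
d₂ = d₁ − σ√T = 0.183456 − 0.633290 = -0.449834
e^{−rT} = 0.933578
N(d₁) = 0.572780,  N(d₂) = 0.326415
Call price V = S·N(d₁) − K·e^{−rT}·N(d₂) = 74.066160 − 45.923374 = 28.142787
φ(d₁) = (1/√(2π))·e^{−d₁²/2} = 0.392285
Γ = φ(d₁) / (S·σ·√T) = 0.004790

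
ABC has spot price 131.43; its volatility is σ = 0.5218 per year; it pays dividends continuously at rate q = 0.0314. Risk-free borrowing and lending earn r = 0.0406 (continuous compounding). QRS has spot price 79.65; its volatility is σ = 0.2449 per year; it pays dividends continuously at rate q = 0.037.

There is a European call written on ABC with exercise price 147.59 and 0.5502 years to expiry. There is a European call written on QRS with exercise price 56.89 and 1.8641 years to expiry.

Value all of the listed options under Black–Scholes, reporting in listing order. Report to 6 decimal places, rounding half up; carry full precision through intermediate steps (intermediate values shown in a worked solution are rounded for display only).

price(ABC call K=147.59) = 14.253615
price(QRS call K=56.89) = 23.241585

[ABC call K=147.59]
σ√T = 0.5218·√0.5502 = 0.387048
d₁ = (ln(S/K) + (r−q+σ²/2)T) / (σ√T) = (ln(131.43/147.59) + (0.0406−0.0314+0.5218²/2)·0.5502) / 0.387048 = (-0.115964 + 0.079965) / 0.387048 = -0.093009
d₂ = d₁ − σ√T = -0.093009 − 0.387048 = -0.480057
e^{−rT} = 0.977910
e^{−qT} = 0.982872
N(d₁) = 0.462948,  N(d₂) = 0.315593
price = S·e^{−qT}·N(d₁) − K·e^{−rT}·N(d₂) = 59.803117 − 45.549503 = 14.253615
[QRS call K=56.89]
σ√T = 0.2449·√1.8641 = 0.334367
d₁ = (ln(S/K) + (r−q+σ²/2)T) / (σ√T) = (ln(79.65/56.89) + (0.0406−0.037+0.2449²/2)·1.8641) / 0.334367 = (0.336522 + 0.062611) / 0.334367 = 1.193700
d₂ = d₁ − σ√T = 1.193700 − 0.334367 = 0.859333
e^{−rT} = 0.927111
e^{−qT} = 0.933353
N(d₁) = 0.883702,  N(d₂) = 0.804922
price = S·e^{−qT}·N(d₁) − K·e^{−rT}·N(d₂) = 65.695822 − 42.454236 = 23.241585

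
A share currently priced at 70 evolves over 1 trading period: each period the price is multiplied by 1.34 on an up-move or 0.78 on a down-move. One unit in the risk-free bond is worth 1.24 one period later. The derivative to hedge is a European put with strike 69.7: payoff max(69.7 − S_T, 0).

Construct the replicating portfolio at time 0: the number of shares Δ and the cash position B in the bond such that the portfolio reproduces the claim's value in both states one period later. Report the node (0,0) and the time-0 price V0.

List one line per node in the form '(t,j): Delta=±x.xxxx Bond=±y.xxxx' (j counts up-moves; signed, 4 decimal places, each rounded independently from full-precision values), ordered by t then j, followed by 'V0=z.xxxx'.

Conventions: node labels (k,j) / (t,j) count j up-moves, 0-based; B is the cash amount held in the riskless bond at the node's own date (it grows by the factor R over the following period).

Arbitrage-free pricing uses the up-move probability p* = (R−d)/(u−d) = 0.8214, discounting each step at R = 1.24.
Payoffs at expiry: V(1,0)=15.1000, V(1,1)=0.0000
Node (0,0) S=70.0000: V=(p*·0.0000+(1−p*)·15.1000)/1.24=2.1745; Δ=(0.0000−15.1000)/(93.8000−54.6000)=-0.3852; B=V−Δ·S=29.1388
As a check, the time-0 holding Δ(0,0)·S0 + B(0,0) comes to 2.1745 — exactly V0.

(0,0): Delta=-0.3852 Bond=29.1388
V0=2.1745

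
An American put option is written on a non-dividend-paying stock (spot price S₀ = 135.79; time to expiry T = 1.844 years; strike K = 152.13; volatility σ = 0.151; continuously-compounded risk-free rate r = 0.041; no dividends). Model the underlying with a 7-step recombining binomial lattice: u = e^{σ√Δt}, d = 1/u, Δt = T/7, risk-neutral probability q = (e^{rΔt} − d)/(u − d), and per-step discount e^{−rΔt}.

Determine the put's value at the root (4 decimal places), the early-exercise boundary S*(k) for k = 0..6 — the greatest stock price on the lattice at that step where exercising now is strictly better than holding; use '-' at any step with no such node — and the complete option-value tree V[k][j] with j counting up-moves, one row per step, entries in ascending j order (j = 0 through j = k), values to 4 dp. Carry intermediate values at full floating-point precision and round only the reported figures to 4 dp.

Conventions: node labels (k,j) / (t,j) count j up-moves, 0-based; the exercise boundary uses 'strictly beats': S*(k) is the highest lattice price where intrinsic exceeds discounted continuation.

Δt=0.26343  u=1.08058  d=0.92543  q=0.55062  discount=0.98926
step 7 (expiry): payoffs max(K−S,0) = 73.1969 59.9629 44.5101 26.4664 5.3976 0.0000 0.0000 0.0000
step 6: (k=6,j=0): S=85.2939, K−S=66.8361, hold=65.2019 ⇒ V=66.8361 exercise | (k=6,j=1): S=99.5943, K−S=52.5357, hold=50.9015 ⇒ V=52.5357 exercise | (k=6,j=2): S=116.2923, K−S=35.8377, hold=34.2034 ⇒ V=35.8377 exercise | (k=6,j=3): S=135.7900, K−S=16.3400, hold=14.7058 ⇒ V=16.3400 exercise | (k=6,j=4): S=158.5567, K−S=0.0000, hold=2.3995 ⇒ V=2.3995 continue | (k=6,j=5): S=185.1404, K−S=0.0000, hold=0.0000 ⇒ V=0.0000 continue | (k=6,j=6): S=216.1812, K−S=0.0000, hold=0.0000 ⇒ V=0.0000 continue  boundary S*=135.7900
step 5: (k=5,j=0): S=92.1671, K−S=59.9629, hold=58.3286 ⇒ V=59.9629 exercise | (k=5,j=1): S=107.6199, K−S=44.5101, hold=42.8758 ⇒ V=44.5101 exercise | (k=5,j=2): S=125.6636, K−S=26.4664, hold=24.8322 ⇒ V=26.4664 exercise | (k=5,j=3): S=146.7324, K−S=5.3976, hold=8.5710 ⇒ V=8.5710 continue | (k=5,j=4): S=171.3337, K−S=0.0000, hold=1.0667 ⇒ V=1.0667 continue | (k=5,j=5): S=200.0596, K−S=0.0000, hold=0.0000 ⇒ V=0.0000 continue  boundary S*=125.6636
step 4: (k=4,j=0): S=99.5943, K−S=52.5357, hold=50.9015 ⇒ V=52.5357 exercise | (k=4,j=1): S=116.2923, K−S=35.8377, hold=34.2034 ⇒ V=35.8377 exercise | (k=4,j=2): S=135.7900, K−S=16.3400, hold=16.4343 ⇒ V=16.4343 continue | (k=4,j=3): S=158.5567, K−S=0.0000, hold=4.3913 ⇒ V=4.3913 continue | (k=4,j=4): S=185.1404, K−S=0.0000, hold=0.4742 ⇒ V=0.4742 continue  boundary S*=116.2923
step 3: (k=3,j=0): S=107.6199, K−S=44.5101, hold=42.8758 ⇒ V=44.5101 exercise | (k=3,j=1): S=125.6636, K−S=26.4664, hold=24.8835 ⇒ V=26.4664 exercise | (k=3,j=2): S=146.7324, K−S=5.3976, hold=9.6978 ⇒ V=9.6978 continue | (k=3,j=3): S=171.3337, K−S=0.0000, hold=2.2104 ⇒ V=2.2104 continue  boundary S*=125.6636
step 2: (k=2,j=0): S=116.2923, K−S=35.8377, hold=34.2034 ⇒ V=35.8377 exercise | (k=2,j=1): S=135.7900, K−S=16.3400, hold=17.0481 ⇒ V=17.0481 continue | (k=2,j=2): S=158.5567, K−S=0.0000, hold=5.5152 ⇒ V=5.5152 continue  boundary S*=116.2923
step 1: (k=1,j=0): S=125.6636, K−S=26.4664, hold=25.2179 ⇒ V=26.4664 exercise | (k=1,j=1): S=146.7324, K−S=5.3976, hold=10.5829 ⇒ V=10.5829 continue  boundary S*=125.6636
step 0: (k=0,j=0): S=135.7900, K−S=16.3400, hold=17.5303 ⇒ V=17.5303 continue  boundary S*=-

price = 17.5303
boundary = - 125.6636 116.2923 125.6636 116.2923 125.6636 135.7900
tree:
17.5303
26.4664 10.5829
35.8377 17.0481 5.5152
44.5101 26.4664 9.6978 2.2104
52.5357 35.8377 16.4343 4.3913 0.4742
59.9629 44.5101 26.4664 8.5710 1.0667 0.0000
66.8361 52.5357 35.8377 16.3400 2.3995 0.0000 0.0000
73.1969 59.9629 44.5101 26.4664 5.3976 0.0000 0.0000 0.0000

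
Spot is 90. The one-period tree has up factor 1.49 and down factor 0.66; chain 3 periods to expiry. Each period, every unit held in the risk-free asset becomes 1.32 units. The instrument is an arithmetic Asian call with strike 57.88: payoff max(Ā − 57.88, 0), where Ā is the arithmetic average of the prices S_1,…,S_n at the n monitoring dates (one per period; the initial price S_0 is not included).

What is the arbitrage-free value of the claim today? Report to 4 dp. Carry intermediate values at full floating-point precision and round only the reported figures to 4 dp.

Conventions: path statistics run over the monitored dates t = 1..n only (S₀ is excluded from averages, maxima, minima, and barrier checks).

Risk-neutral up-probability p* = (R−d)/(u−d) = (1.32−0.66)/(1.49−0.66) = 0.7952; the claim prices as the p*-weighted sum of path payoffs discounted by R^3.
Enumerate all 2^3 = 8 price paths (U = up ×1.49, D = down ×0.66); each path with k up-moves has probability p*^k·(1−p*)^(3−k).
DDD: Ā=41.4929, payoff=0.0000, prob=0.008592
UDD: Ā=93.6733, payoff=35.7933, prob=0.033359
DUD: Ā=68.7733, payoff=10.8933, prob=0.033359
UUD: Ā=155.2610, payoff=97.3810, prob=0.129510
DDU: Ā=52.3393, payoff=0.0000, prob=0.033359
UDU: Ā=118.1600, payoff=60.2800, prob=0.129510
DUU: Ā=93.2600, payoff=35.3800, prob=0.129510
UUU: Ā=210.5415, payoff=152.6615, prob=0.502803
Price = Σ prob·payoff / R^3 = 103.316673 / 2.299968 = 44.9209

price = 44.9209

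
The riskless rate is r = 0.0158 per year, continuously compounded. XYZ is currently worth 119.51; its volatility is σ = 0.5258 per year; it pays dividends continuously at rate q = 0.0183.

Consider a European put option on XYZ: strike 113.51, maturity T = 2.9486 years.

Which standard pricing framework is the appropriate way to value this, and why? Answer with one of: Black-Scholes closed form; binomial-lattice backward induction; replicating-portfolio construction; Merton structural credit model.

Key observation: with XYZ following a GBM at constant σ and r, the European put struck at 113.51 prices in closed form — nothing here needs a stepwise model or a balance sheet.

framework: Black-Scholes closed form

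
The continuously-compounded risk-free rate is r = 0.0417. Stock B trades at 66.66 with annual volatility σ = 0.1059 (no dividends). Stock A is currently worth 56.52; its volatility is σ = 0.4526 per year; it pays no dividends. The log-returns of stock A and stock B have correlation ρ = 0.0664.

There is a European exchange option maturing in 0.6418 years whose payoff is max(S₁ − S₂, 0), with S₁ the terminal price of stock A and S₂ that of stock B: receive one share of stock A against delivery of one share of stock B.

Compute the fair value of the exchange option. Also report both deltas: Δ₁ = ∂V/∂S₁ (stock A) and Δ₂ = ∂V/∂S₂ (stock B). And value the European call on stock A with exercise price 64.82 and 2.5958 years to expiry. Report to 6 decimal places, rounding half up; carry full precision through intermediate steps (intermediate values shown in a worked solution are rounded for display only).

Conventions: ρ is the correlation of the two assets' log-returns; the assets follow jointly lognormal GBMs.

σ_eff = √(σ₁² + σ₂² − 2ρσ₁σ₂) = √(0.4526² + 0.1059² − 2·0.0664·0.4526·0.1059) = 0.457926
d₁ = (ln(S₁/S₂) + (q₂ − q₁ + σ_eff²/2)T) / (σ_eff√T) = (ln(56.52/66.66) + (0.0 − 0.0 + 0.104848)·0.6418) / 0.366856 = -0.266369
d₂ = d₁ − σ_eff√T = -0.266369 − 0.366856 = -0.633225
N(d₁) = 0.394978,  N(d₂) = 0.263293
V = S₁·e^{−q₁T}·N(d₁) − S₂·e^{−q₂T}·N(d₂) = 22.324134 − 17.551145 = 4.772989
Δ₁ = e^{−q₁T}·N(d₁) = 0.394978;  Δ₂ = −e^{−q₂T}·N(d₂) = -0.263293
[vanilla: stock A call K=64.82]
σ√T = 0.4526·√2.5958 = 0.729206
d₁ = (ln(S/K) + (r+σ²/2)T) / (σ√T) = (ln(56.52/64.82) + (0.0417+0.4526²/2)·2.5958) / 0.729206 = (-0.137020 + 0.374115) / 0.729206 = 0.325143
d₂ = d₁ − σ√T = 0.325143 − 0.729206 = -0.404063
e^{−rT} = 0.897408
N(d₁) = 0.627463,  N(d₂) = 0.343083
price = S·N(d₁) − K·e^{−rT}·N(d₂) = 35.464231 − 19.957133 = 15.507098

exchange price = 4.772989
Δ1 = 0.394978
Δ2 = -0.263293
price(stock A call K=64.82) = 15.507098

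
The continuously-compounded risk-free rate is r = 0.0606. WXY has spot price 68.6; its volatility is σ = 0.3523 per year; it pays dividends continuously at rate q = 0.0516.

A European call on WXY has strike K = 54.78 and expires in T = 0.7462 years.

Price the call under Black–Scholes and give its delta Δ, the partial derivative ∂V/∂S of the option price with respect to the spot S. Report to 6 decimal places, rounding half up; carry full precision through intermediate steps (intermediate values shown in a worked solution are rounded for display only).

σ√T = 0.3523·√0.7462 = 0.304327
d₁ = (ln(S/K) + (r−q+σ²/2)T) / (σ√T) = (ln(68.6/54.78) + (0.0606−0.0516+0.3523²/2)·0.7462) / 0.304327 = (0.224967 + 0.053023) / 0.304327 = 0.913461
d₂ = d₁ − σ√T = 0.913461 − 0.304327 = 0.609134
e^{−rT} = 0.955787
e^{−qT} = 0.962228
N(d₁) = 0.819500,  N(d₂) = 0.728782
Call price V = S·e^{−qT}·N(d₁) − K·e^{−rT}·N(d₂) = 54.094230 − 38.157600 = 15.936630
Δ = e^{−qT}·N(d₁) = 0.788546

price = 15.936630
Δ = 0.788546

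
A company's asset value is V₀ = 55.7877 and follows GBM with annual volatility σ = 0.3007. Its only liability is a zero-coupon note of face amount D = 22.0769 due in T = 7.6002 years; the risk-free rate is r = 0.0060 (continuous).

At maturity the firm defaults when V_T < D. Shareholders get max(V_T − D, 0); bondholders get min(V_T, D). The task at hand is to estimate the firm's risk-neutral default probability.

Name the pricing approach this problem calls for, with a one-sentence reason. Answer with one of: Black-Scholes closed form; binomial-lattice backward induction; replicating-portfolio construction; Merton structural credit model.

framework: Merton structural credit model

Key observation: the asked-for credit quantity lives on the firm's capital structure — asset value, asset volatility, debt face 22.0769 — which is the structural model's domain.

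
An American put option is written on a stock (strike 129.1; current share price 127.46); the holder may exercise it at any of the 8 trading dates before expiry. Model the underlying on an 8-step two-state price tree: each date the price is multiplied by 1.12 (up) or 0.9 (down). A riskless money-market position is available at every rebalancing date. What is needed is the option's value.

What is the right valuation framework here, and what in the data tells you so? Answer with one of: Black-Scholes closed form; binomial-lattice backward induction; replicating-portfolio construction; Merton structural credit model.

Key observation: an American put (K = 129.1, S₀ = 127.46) on a 8-date tree has no closed form — the optimal stopping decision is embedded and must be resolved recursively from expiry.

framework: binomial-lattice backward induction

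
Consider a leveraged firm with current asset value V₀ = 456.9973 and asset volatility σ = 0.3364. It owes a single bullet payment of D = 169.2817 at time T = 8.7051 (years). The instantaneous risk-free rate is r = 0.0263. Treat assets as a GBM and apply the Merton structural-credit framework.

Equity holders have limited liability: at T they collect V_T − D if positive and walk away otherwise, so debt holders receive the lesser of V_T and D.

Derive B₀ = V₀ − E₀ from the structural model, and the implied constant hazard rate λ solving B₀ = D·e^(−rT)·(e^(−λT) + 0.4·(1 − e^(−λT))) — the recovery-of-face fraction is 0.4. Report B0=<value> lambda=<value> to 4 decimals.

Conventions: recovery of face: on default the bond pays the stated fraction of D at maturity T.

Equity is a call on the firm's assets struck at D = 169.2817:
d₁ = [ln(V₀/D) + (r + σ²/2)T] / (σ√T)
   = [ln(456.9973/169.2817) + (0.0263 + 0.5·0.3364²)·8.7051] / (0.3364·√8.7051)
   = [0.993113 + 0.721500] / 0.992528 = 1.727521
d₂ = d₁ − σ√T = 1.727521 − 0.992528 = 0.734993
N(d₁) = 0.957963,  N(d₂) = 0.768828,  e^(−rT) = 0.795373
E₀ = V₀·N(d₁) − D·e^(−rT)·N(d₂)
   = 456.9973·0.957963 − 169.2817·0.795373·0.768828 = 334.269859
B₀ = V₀ − E₀ = 456.9973 − 334.269859 = 122.727441
e^(−λT) = (B₀·e^(rT)/D − 0.4)/(1 − 0.4) = (122.7274·1.257272/169.2817 − 0.4)/0.6 = 0.85251407
λ = −ln(0.85251407)/8.7051 = 0.018330

B0=122.7274 lambda=0.0183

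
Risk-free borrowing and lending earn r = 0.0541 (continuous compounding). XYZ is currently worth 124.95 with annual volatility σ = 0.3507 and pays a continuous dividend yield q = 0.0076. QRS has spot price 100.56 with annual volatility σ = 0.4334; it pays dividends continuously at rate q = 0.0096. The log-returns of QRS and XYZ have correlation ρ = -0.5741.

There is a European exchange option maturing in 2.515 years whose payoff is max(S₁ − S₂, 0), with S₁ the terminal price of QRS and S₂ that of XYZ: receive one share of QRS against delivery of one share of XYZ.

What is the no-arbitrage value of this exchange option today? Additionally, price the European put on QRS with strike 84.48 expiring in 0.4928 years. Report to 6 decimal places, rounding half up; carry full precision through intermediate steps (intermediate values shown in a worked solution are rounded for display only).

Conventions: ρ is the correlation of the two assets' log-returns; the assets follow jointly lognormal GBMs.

exchange price = 34.908950
price(QRS put K=84.48) = 4.299016

σ_eff = √(σ₁² + σ₂² − 2ρσ₁σ₂) = √(0.4334² + 0.3507² − 2·-0.5741·0.4334·0.3507) = 0.696667
d₁ = (ln(S₁/S₂) + (q₂ − q₁ + σ_eff²/2)T) / (σ_eff√T) = (ln(100.56/124.95) + (0.0076 − 0.0096 + 0.242672)·2.515) / 1.104827 = 0.351306
d₂ = d₁ − σ_eff√T = 0.351306 − 1.104827 = -0.753521
N(d₁) = 0.637321,  N(d₂) = 0.225568
V = S₁·e^{−q₁T}·N(d₁) − S₂·e^{−q₂T}·N(d₂) = 62.560118 − 27.651169 = 34.908950
[vanilla: QRS put K=84.48]
σ√T = 0.4334·√0.4928 = 0.304246
d₁ = (ln(S/K) + (r−q+σ²/2)T) / (σ√T) = (ln(100.56/84.48) + (0.0541−0.0096+0.4334²/2)·0.4928) / 0.304246 = (0.174240 + 0.068212) / 0.304246 = 0.796896
d₂ = d₁ − σ√T = 0.796896 − 0.304246 = 0.492650
e^{−rT} = 0.973692
e^{−qT} = 0.995280
N(−d₁) = 0.212756,  N(−d₂) = 0.311130
price = K·e^{−rT}·N(−d₂) − S·e^{−qT}·N(−d₁) = 25.592758 − 21.293743 = 4.299016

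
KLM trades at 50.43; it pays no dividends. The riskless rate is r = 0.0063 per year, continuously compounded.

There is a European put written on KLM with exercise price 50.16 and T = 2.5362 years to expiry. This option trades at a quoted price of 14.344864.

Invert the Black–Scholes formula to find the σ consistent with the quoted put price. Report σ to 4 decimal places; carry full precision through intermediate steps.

At σ = 0.4806 the Black–Scholes value reproduces the quote:
σ√T = 0.4806·√2.5362 = 0.765377
d₁ = (ln(S/K) + (r+σ²/2)T) / (σ√T) = (ln(50.43/50.16) + (0.0063+0.4806²/2)·2.5362) / 0.765377 = (0.005368 + 0.308879) / 0.765377 = 0.410579
d₂ = d₁ − σ√T = 0.410579 − 0.765377 = -0.354799
e^{−rT} = 0.984149
N(−d₁) = 0.340691,  N(−d₂) = 0.638630
V = K·e^{−rT}·N(−d₂) − S·N(−d₁) = 31.525900 − 17.181035 = 14.344864 (equal to the quote); since ∂V/∂σ > 0 for all σ, the implied volatility is unique

sigma = 0.4806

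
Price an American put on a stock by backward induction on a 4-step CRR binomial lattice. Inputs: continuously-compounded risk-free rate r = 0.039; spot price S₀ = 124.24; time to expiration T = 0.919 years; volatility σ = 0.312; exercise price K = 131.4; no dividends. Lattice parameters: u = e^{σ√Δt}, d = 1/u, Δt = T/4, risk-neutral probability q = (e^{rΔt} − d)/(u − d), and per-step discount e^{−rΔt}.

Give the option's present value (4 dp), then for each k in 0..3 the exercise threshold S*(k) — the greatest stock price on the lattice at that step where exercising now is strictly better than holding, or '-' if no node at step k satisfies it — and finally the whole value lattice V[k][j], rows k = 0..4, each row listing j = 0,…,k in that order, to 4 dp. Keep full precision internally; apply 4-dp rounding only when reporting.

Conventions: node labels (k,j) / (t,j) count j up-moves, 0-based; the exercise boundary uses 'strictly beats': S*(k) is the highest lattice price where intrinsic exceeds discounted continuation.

Δt=0.22975, u=1.16131, d=0.86110, q=0.49266, disc=e^(-rΔt)=0.99108
k=4 terminal: V=max(K-S,0) → 63.0924 39.2776 7.1600 0.0000 0.0000
k=3: j=0 S=79.3263 intr=52.0737 cont=50.9016 V=52.0737[EX]; j=1 S=106.9826 intr=24.4174 cont=23.2452 V=24.4174[EX]; j=2 S=144.2811 intr=0.0000 cont=3.6001 V=3.6001[hold]; j=3 S=194.5834 intr=0.0000 cont=0.0000 V=0.0000[hold]  S*(3)=106.9826
k=2: j=0 S=92.1224 intr=39.2776 cont=38.1055 V=39.2776[EX]; j=1 S=124.2400 intr=7.1600 cont=14.0352 V=14.0352[hold]; j=2 S=167.5551 intr=0.0000 cont=1.8102 V=1.8102[hold]  S*(2)=92.1224
k=1: j=0 S=106.9826 intr=24.4174 cont=26.6022 V=26.6022[hold]; j=1 S=144.2811 intr=0.0000 cont=7.9409 V=7.9409[hold]  S*(1)=-
k=0: j=0 S=124.2400 intr=7.1600 cont=17.2532 V=17.2532[hold]  S*(0)=-

price = 17.2532
boundary = - - 92.1224 106.9826
tree:
17.2532
26.6022 7.9409
39.2776 14.0352 1.8102
52.0737 24.4174 3.6001 0.0000
63.0924 39.2776 7.1600 0.0000 0.0000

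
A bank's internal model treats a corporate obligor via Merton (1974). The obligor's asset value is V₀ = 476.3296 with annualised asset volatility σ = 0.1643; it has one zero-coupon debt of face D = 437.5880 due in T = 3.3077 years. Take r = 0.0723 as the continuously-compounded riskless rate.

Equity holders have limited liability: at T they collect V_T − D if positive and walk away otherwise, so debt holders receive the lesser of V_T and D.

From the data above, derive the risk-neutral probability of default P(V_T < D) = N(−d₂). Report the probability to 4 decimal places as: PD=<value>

With assets at 476.3296 and a single debt payment of 437.5880 at 3.3077 years:
d₁ = [ln(V₀/D) + (r + σ²/2)T] / (σ√T)
   = [ln(476.3296/437.5880) + (0.0723 + 0.5·0.1643²)·3.3077] / (0.1643·√3.3077)
   = [0.084832 + 0.283792] / 0.298814 = 1.233624
d₂ = d₁ − σ√T = 1.233624 − 0.298814 = 0.934810
risk-neutral PD = N(−d₂) = N(-0.934810) = 0.174943

PD=0.1749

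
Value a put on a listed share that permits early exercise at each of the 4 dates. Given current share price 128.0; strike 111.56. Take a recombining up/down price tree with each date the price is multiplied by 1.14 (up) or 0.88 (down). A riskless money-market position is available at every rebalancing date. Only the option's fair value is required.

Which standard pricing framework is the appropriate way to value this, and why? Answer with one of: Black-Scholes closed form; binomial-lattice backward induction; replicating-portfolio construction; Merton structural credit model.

Key observation: with exercise allowed before expiry on a discrete up/down model (4 steps from spot 128), the strike-111.56 put's value must be rolled back through the tree testing early exercise at each node.

framework: binomial-lattice backward induction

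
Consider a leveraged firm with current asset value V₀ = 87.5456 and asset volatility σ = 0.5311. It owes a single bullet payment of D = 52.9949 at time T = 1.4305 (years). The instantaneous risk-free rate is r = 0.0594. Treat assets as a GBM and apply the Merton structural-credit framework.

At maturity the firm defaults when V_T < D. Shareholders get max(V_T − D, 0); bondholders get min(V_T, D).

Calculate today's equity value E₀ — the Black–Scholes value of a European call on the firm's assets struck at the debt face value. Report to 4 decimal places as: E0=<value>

Work the structural quantities from V₀ = 87.5456 against face 52.9949:
d₁ = [ln(V₀/D) + (r + σ²/2)T] / (σ√T)
   = [ln(87.5456/52.9949) + (0.0594 + 0.5·0.5311²)·1.4305] / (0.5311·√1.4305)
   = [0.501964 + 0.286720] / 0.635214 = 1.241604
d₂ = d₁ − σ√T = 1.241604 − 0.635214 = 0.606389
N(d₁) = 0.892809,  N(d₂) = 0.727872,  e^(−rT) = 0.918538
E₀ = V₀·N(d₁) − D·e^(−rT)·N(d₂)
   = 87.5456·0.892809 − 52.9949·0.918538·0.727872 = 42.730228

E0=42.7302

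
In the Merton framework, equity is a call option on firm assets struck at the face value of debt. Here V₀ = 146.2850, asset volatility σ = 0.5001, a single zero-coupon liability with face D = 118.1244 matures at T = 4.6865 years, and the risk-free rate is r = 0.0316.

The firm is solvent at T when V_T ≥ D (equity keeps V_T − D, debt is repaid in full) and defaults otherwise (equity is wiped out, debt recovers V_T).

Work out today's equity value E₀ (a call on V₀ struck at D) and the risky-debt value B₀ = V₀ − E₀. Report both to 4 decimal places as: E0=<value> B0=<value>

E0=75.8210 B0=70.4640

Apply the equity-as-call identities (strike 118.1244, horizon 4.6865 years):
d₁ = [ln(V₀/D) + (r + σ²/2)T] / (σ√T)
   = [ln(146.2850/118.1244) + (0.0316 + 0.5·0.5001²)·4.6865] / (0.5001·√4.6865)
   = [0.213818 + 0.734140] / 1.082633 = 0.875605
d₂ = d₁ − σ√T = 0.875605 − 1.082633 = -0.207028
N(d₁) = 0.809378,  N(d₂) = 0.417994,  e^(−rT) = 0.862351
E₀ = V₀·N(d₁) − D·e^(−rT)·N(d₂)
   = 146.2850·0.809378 − 118.1244·0.862351·0.417994 = 75.820983
B₀ = V₀ − E₀ = 146.2850 − 75.820983 = 70.464017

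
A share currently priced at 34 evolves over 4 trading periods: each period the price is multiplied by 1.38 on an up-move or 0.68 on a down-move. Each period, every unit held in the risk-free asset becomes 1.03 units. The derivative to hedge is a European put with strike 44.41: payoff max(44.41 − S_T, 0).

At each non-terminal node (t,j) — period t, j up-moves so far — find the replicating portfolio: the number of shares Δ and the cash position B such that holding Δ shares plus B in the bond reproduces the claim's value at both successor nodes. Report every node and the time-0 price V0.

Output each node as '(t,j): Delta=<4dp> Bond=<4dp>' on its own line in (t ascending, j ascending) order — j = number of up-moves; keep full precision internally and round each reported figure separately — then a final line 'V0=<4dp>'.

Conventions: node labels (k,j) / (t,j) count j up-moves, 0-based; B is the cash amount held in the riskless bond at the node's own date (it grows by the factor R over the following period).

The replicating-portfolio and risk-neutral prices coincide; use p* = (1.03−0.68)/(1.38−0.68) = 0.5000 for the latter.
Expiry values: V(4,0)=37.1403, V(4,1)=29.6569, V(4,2)=14.4698, V(4,3)=0.0000, V(4,4)=0.0000
  t=3,j=0: stock 10.6907 → up 14.7531 (V=29.6569), down 7.2697 (V=37.1403). Price 32.4258; hedge Δ=-1.0000, bond B=43.1165.
  t=3,j=1: stock 21.6958 → up 29.9402 (V=14.4698), down 14.7531 (V=29.6569). Price 21.4207; hedge Δ=-1.0000, bond B=43.1165.
  t=3,j=2: stock 44.0297 → up 60.7610 (V=0.0000), down 29.9402 (V=14.4698). Price 7.0242; hedge Δ=-0.4695, bond B=27.6953.
  t=3,j=3: stock 89.3544 → up 123.3091 (V=0.0000), down 60.7610 (V=0.0000). Price 0.0000; hedge Δ=0.0000, bond B=0.0000.
  t=2,j=0: stock 15.7216 → up 21.6958 (V=21.4207), down 10.6907 (V=32.4258). Price 26.1391; hedge Δ=-1.0000, bond B=41.8607.
  t=2,j=1: stock 31.9056 → up 44.0297 (V=7.0242), down 21.6958 (V=21.4207). Price 13.8082; hedge Δ=-0.6446, bond B=34.3747.
  t=2,j=2: stock 64.7496 → up 89.3544 (V=0.0000), down 44.0297 (V=7.0242). Price 3.4098; hedge Δ=-0.1550, bond B=13.4443.
  t=1,j=0: stock 23.1200 → up 31.9056 (V=13.8082), down 15.7216 (V=26.1391). Price 19.3919; hedge Δ=-0.7619, bond B=37.0074.
  t=1,j=1: stock 46.9200 → up 64.7496 (V=3.4098), down 31.9056 (V=13.8082). Price 8.3582; hedge Δ=-0.3166, bond B=23.2131.
  t=0,j=0: stock 34.0000 → up 46.9200 (V=8.3582), down 23.1200 (V=19.3919). Price 13.4709; hedge Δ=-0.4636, bond B=29.2333.
Sanity check at the root: Δ(0,0)·S0 + B(0,0) reproduces V0 = 13.4709.

(0,0): Delta=-0.4636 Bond=29.2333
(1,0): Delta=-0.7619 Bond=37.0074
(1,1): Delta=-0.3166 Bond=23.2131
(2,0): Delta=-1.0000 Bond=41.8607
(2,1): Delta=-0.6446 Bond=34.3747
(2,2): Delta=-0.1550 Bond=13.4443
(3,0): Delta=-1.0000 Bond=43.1165
(3,1): Delta=-1.0000 Bond=43.1165
(3,2): Delta=-0.4695 Bond=27.6953
(3,3): Delta=0.0000 Bond=0.0000
V0=13.4709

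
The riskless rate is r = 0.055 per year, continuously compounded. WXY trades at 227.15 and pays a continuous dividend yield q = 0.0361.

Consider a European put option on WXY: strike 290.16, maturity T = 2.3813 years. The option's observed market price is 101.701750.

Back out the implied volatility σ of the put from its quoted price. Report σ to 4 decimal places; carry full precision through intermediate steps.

sigma = 0.5547

At σ = 0.5547 the Black–Scholes value reproduces the quote:
σ√T = 0.5547·√2.3813 = 0.855983
d₁ = (ln(S/K) + (r−q+σ²/2)T) / (σ√T) = (ln(227.15/290.16) + (0.055−0.0361+0.5547²/2)·2.3813) / 0.855983 = (-0.244822 + 0.411360) / 0.855983 = 0.194558
d₂ = d₁ − σ√T = 0.194558 − 0.855983 = -0.661425
e^{−rT} = 0.877243
e^{−qT} = 0.917626
N(−d₁) = 0.422870,  N(−d₂) = 0.745830
V = K·e^{−rT}·N(−d₂) − S·e^{−qT}·N(−d₁) = 189.844188 − 88.142438 = 101.701750 (the observed quote) — the price is monotone increasing in volatility, hence this σ is the only solution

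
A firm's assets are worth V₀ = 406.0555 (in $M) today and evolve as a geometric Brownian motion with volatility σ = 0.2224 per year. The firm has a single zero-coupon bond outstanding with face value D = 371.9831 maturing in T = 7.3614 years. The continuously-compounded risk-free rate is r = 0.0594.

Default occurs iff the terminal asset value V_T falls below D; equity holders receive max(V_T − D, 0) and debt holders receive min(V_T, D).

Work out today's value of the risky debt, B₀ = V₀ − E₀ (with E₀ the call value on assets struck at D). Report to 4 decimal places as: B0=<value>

B0=220.7751

Equity is a call on the firm's assets struck at D = 371.9831:
d₁ = [ln(V₀/D) + (r + σ²/2)T] / (σ√T)
   = [ln(406.0555/371.9831) + (0.0594 + 0.5·0.2224²)·7.3614] / (0.2224·√7.3614)
   = [0.087641 + 0.619321] / 0.603413 = 1.171605
d₂ = d₁ − σ√T = 1.171605 − 0.603413 = 0.568192
N(d₁) = 0.879322,  N(d₂) = 0.715048,  e^(−rT) = 0.645799
E₀ = V₀·N(d₁) − D·e^(−rT)·N(d₂)
   = 406.0555·0.879322 − 371.9831·0.645799·0.715048 = 185.280397
B₀ = V₀ − E₀ = 406.0555 − 185.280397 = 220.775103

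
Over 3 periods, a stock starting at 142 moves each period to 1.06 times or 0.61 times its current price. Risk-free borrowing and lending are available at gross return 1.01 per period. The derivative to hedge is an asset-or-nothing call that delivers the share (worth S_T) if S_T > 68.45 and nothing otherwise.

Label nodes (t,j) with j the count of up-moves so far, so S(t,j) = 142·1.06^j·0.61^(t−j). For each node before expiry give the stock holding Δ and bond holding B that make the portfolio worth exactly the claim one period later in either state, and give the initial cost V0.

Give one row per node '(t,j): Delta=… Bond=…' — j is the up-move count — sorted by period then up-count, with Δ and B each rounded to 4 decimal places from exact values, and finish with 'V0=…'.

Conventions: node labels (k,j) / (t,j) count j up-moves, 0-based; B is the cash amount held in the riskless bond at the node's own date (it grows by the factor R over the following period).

No-arbitrage ⇒ martingale measure with p* = (R−d)/(u−d) = 0.8889.
Payoffs at expiry: V(3,0)=0.0000, V(3,1)=0.0000, V(3,2)=97.3262, V(3,3)=169.1243
  t=2,j=0: stock 52.8382 → up 56.0085 (V=0.0000), down 32.2313 (V=0.0000). Price 0.0000; hedge Δ=0.0000, bond B=0.0000.
  t=2,j=1: stock 91.8172 → up 97.3262 (V=97.3262), down 56.0085 (V=0.0000). Price 85.6556; hedge Δ=2.3556, bond B=-130.6249.
  t=2,j=2: stock 159.5512 → up 169.1243 (V=169.1243), down 97.3262 (V=97.3262). Price 159.5512; hedge Δ=1.0000, bond B=0.0000.
  t=1,j=0: stock 86.6200 → up 91.8172 (V=85.6556), down 52.8382 (V=0.0000). Price 75.3845; hedge Δ=2.1975, bond B=-114.9614.
  t=1,j=1: stock 150.5200 → up 159.5512 (V=159.5512), down 91.8172 (V=85.6556). Price 149.8422; hedge Δ=1.0910, bond B=-14.3702.
  t=0,j=0: stock 142.0000 → up 150.5200 (V=149.8422), down 86.6200 (V=75.3845). Price 140.1674; hedge Δ=1.1652, bond B=-25.2940.
Verification: the root portfolio costs Δ(0,0)·S0 + B(0,0) = 140.1674, matching V0.

(0,0): Delta=1.1652 Bond=-25.2940
(1,0): Delta=2.1975 Bond=-114.9614
(1,1): Delta=1.0910 Bond=-14.3702
(2,0): Delta=0.0000 Bond=0.0000
(2,1): Delta=2.3556 Bond=-130.6249
(2,2): Delta=1.0000 Bond=0.0000
V0=140.1674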